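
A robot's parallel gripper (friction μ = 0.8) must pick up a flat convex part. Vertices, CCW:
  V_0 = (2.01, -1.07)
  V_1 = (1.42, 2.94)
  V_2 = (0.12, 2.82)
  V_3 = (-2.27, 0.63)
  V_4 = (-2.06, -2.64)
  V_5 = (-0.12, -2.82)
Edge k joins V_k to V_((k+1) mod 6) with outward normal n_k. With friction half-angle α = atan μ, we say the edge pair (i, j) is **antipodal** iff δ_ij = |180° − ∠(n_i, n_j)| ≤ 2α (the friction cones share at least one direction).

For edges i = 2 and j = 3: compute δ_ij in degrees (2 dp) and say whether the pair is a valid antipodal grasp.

δ = 128.83°, invalid

α = atan 0.8 = 38.66°;  2α = 77.32°
edge 2: e_2 = (-2.39, -2.19);  n_2 = (-0.6756, +0.7373)
edge 3: e_3 = (+0.21, -3.27);  n_3 = (-0.9979, -0.0641)
∠(n_2, n_3) = 51.17°
δ = |180° − 51.17°| = 128.83°
128.83° > 2α = 77.32°  →  invalid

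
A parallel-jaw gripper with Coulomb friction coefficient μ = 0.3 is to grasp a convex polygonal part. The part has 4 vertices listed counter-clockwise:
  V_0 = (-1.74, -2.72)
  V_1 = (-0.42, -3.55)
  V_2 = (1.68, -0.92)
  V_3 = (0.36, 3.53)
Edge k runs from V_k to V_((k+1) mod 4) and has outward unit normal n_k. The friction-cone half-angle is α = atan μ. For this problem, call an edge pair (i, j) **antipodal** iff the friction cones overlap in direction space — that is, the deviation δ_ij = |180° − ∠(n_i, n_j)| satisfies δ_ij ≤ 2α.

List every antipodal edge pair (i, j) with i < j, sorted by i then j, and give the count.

count = 1; pairs: (1,3)

α = atan 0.3 = 16.70°;  2α = 33.40°
n_0 = (-0.5323, -0.8466)
n_1 = (+0.7814, -0.6240)
n_2 = (+0.9587, +0.2844)
n_3 = (-0.9479, +0.3185)
  (0,1): δ = 96.45°  ·
  (0,2): δ = 41.32°  ·
  (0,3): δ = 103.59°  ·
  (1,2): δ = 124.87°  ·
  (1,3): δ = 20.03°  ✓
  (2,3): δ = 35.09°  ·
antipodal pairs: 1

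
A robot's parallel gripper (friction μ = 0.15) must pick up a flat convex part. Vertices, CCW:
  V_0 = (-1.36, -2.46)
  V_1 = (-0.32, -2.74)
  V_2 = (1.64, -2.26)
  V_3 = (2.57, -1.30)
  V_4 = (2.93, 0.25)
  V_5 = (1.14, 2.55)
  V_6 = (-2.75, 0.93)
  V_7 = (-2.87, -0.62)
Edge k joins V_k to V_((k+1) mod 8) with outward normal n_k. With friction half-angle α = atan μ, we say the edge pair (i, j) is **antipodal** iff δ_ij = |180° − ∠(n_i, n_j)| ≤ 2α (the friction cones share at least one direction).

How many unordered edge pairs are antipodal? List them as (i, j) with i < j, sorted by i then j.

count = 3; pairs: (1,5), (3,6), (4,7)

α = atan 0.15 = 8.53°;  2α = 17.06°
n_0 = (-0.2600, -0.9656)
n_1 = (+0.2379, -0.9713)
n_2 = (+0.7182, -0.6958)
n_3 = (+0.9741, -0.2262)
n_4 = (+0.7892, +0.6142)
n_5 = (-0.3844, +0.9231)
n_6 = (-0.9970, +0.0772)
n_7 = (-0.7730, -0.6344)
  (0,1): δ = 151.17°  ·
  (0,2): δ = 119.02°  ·
  (0,3): δ = 88.01°  ·
  (0,4): δ = 37.04°  ·
  (0,5): δ = 37.68°  ·
  (0,6): δ = 100.64°  ·
  (0,7): δ = 144.44°  ·
  (1,2): δ = 147.85°  ·
  (1,3): δ = 116.84°  ·
  (1,4): δ = 65.87°  ·
  (1,5): δ = 8.85°  ✓
  (1,6): δ = 71.81°  ·
  (1,7): δ = 115.61°  ·
  (2,3): δ = 148.98°  ·
  (2,4): δ = 98.02°  ·
  (2,5): δ = 23.30°  ·
  (2,6): δ = 39.66°  ·
  (2,7): δ = 83.46°  ·
  (3,4): δ = 129.03°  ·
  (3,5): δ = 54.32°  ·
  (3,6): δ = 8.65°  ✓
  (3,7): δ = 52.45°  ·
  (4,5): δ = 105.28°  ·
  (4,6): δ = 42.32°  ·
  (4,7): δ = 1.48°  ✓
  (5,6): δ = 117.04°  ·
  (5,7): δ = 73.24°  ·
  (6,7): δ = 136.20°  ·
antipodal pairs: 3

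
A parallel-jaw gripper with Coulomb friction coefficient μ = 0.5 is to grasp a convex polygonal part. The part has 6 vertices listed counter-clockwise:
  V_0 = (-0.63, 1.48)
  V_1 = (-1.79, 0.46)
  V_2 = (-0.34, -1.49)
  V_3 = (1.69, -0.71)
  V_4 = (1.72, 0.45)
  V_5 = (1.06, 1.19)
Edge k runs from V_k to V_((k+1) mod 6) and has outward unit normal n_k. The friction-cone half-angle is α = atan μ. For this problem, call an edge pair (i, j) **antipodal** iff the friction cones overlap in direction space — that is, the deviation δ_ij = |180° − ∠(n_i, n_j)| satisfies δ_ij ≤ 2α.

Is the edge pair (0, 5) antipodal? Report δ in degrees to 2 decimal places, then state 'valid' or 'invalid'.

δ = 128.94°, invalid

α = atan 0.5 = 26.57°;  2α = 53.13°
edge 0: e_0 = (-1.16, -1.02);  n_0 = (-0.6603, +0.7510)
edge 5: e_5 = (-1.69, +0.29);  n_5 = (+0.1691, +0.9856)
∠(n_0, n_5) = 51.06°
δ = |180° − 51.06°| = 128.94°
128.94° > 2α = 53.13°  →  invalid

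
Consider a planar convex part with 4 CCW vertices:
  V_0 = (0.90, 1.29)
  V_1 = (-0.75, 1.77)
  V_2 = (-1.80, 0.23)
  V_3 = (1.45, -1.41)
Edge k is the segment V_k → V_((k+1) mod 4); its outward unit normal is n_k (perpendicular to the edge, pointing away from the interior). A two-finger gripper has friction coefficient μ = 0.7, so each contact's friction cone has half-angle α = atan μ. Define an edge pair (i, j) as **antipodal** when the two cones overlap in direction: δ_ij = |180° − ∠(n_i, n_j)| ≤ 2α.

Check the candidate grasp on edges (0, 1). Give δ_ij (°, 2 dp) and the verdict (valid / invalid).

α = atan 0.7 = 34.99°;  2α = 69.98°
edge 0: e_0 = (-1.65, +0.48);  n_0 = (+0.2793, +0.9602)
edge 1: e_1 = (-1.05, -1.54);  n_1 = (-0.8262, +0.5633)
∠(n_0, n_1) = 71.93°
δ = |180° − 71.93°| = 108.07°
108.07° > 2α = 69.98°  →  invalid

δ = 108.07°, invalid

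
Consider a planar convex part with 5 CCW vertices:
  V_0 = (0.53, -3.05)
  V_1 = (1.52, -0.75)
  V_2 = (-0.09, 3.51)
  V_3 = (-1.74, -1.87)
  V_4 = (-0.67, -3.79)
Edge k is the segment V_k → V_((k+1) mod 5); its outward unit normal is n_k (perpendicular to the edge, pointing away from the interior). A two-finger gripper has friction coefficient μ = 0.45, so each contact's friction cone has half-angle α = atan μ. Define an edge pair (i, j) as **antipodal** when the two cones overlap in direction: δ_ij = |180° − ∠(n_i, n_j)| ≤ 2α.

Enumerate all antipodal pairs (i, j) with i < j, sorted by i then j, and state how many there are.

count = 4; pairs: (0,2), (1,2), (1,3), (2,4)

α = atan 0.45 = 24.23°;  2α = 48.46°
n_0 = (+0.9185, -0.3954)
n_1 = (+0.9354, +0.3535)
n_2 = (-0.9560, +0.2932)
n_3 = (-0.8735, -0.4868)
n_4 = (+0.5249, -0.8512)
  (0,1): δ = 136.01°  ·
  (0,2): δ = 6.24°  ✓
  (0,3): δ = 52.42°  ·
  (0,4): δ = 144.95°  ·
  (1,2): δ = 37.75°  ✓
  (1,3): δ = 8.43°  ✓
  (1,4): δ = 100.96°  ·
  (2,3): δ = 133.82°  ·
  (2,4): δ = 41.29°  ✓
  (3,4): δ = 87.47°  ·
antipodal pairs: 4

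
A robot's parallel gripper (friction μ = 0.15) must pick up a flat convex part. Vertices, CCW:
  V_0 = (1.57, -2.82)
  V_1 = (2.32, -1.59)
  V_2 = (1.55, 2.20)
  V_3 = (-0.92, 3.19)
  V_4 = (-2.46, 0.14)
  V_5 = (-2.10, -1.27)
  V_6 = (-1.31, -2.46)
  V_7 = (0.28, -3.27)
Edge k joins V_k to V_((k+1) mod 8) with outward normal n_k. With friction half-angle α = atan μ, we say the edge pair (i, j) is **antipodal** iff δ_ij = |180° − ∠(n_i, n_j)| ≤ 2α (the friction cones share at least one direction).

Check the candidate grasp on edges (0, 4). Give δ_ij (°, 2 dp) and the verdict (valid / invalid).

δ = 45.70°, invalid

α = atan 0.15 = 8.53°;  2α = 17.06°
edge 0: e_0 = (+0.75, +1.23);  n_0 = (+0.8538, -0.5206)
edge 4: e_4 = (+0.36, -1.41);  n_4 = (-0.9689, -0.2474)
∠(n_0, n_4) = 134.30°
δ = |180° − 134.30°| = 45.70°
45.70° > 2α = 17.06°  →  invalid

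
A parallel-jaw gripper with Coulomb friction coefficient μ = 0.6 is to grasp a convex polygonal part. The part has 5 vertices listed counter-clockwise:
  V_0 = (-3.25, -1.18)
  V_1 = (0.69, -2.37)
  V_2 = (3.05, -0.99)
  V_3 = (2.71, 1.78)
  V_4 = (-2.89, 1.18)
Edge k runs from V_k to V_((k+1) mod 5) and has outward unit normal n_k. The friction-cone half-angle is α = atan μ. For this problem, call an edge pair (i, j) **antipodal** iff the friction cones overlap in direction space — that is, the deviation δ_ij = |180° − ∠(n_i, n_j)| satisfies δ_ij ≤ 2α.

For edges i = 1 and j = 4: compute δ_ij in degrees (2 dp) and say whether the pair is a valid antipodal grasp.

δ = 51.01°, valid

α = atan 0.6 = 30.96°;  2α = 61.93°
edge 1: e_1 = (+2.36, +1.38);  n_1 = (+0.5048, -0.8632)
edge 4: e_4 = (-0.36, -2.36);  n_4 = (-0.9886, +0.1508)
∠(n_1, n_4) = 128.99°
δ = |180° − 128.99°| = 51.01°
51.01° ≤ 2α = 61.93°  →  valid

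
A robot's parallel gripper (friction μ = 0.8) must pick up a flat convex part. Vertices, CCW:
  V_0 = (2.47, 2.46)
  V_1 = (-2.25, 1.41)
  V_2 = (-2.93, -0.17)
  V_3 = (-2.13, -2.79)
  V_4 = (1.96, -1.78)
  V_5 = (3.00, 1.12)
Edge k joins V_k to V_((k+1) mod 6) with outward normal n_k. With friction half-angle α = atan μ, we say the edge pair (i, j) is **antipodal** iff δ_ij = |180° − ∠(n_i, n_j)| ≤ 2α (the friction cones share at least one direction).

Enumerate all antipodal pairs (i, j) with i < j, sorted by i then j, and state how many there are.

α = atan 0.8 = 38.66°;  2α = 77.32°
n_0 = (-0.2171, +0.9761)
n_1 = (-0.9185, +0.3953)
n_2 = (-0.9564, -0.2920)
n_3 = (+0.2397, -0.9708)
n_4 = (+0.9413, -0.3376)
n_5 = (+0.9299, +0.3678)
  (0,1): δ = 125.83°  ·
  (0,2): δ = 85.56°  ·
  (0,3): δ = 1.33°  ✓
  (0,4): δ = 57.73°  ✓
  (0,5): δ = 99.04°  ·
  (1,2): δ = 139.73°  ·
  (1,3): δ = 52.84°  ✓
  (1,4): δ = 3.56°  ✓
  (1,5): δ = 44.87°  ✓
  (2,3): δ = 93.11°  ·
  (2,4): δ = 36.71°  ✓
  (2,5): δ = 4.60°  ✓
  (3,4): δ = 123.60°  ·
  (3,5): δ = 82.29°  ·
  (4,5): δ = 138.69°  ·
antipodal pairs: 7

count = 7; pairs: (0,3), (0,4), (1,3), (1,4), (1,5), (2,4), (2,5)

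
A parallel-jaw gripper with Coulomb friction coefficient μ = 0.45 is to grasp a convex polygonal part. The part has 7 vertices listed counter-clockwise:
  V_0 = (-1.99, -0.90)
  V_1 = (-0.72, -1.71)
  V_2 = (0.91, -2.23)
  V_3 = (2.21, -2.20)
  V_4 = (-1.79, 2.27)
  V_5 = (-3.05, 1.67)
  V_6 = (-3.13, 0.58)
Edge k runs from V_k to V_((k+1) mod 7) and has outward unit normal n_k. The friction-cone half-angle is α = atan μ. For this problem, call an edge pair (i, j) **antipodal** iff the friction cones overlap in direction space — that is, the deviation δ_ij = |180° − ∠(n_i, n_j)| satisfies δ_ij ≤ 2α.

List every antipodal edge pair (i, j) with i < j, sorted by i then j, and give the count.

α = atan 0.45 = 24.23°;  2α = 48.46°
n_0 = (-0.5377, -0.8431)
n_1 = (-0.3039, -0.9527)
n_2 = (+0.0231, -0.9997)
n_3 = (+0.7452, +0.6668)
n_4 = (-0.4299, +0.9029)
n_5 = (-0.9973, +0.0732)
n_6 = (-0.7922, -0.6102)
  (0,1): δ = 165.16°  ·
  (0,2): δ = 146.15°  ·
  (0,3): δ = 15.65°  ✓
  (0,4): δ = 57.99°  ·
  (0,5): δ = 118.33°  ·
  (0,6): δ = 160.14°  ·
  (1,2): δ = 160.98°  ·
  (1,3): δ = 30.48°  ✓
  (1,4): δ = 43.16°  ✓
  (1,5): δ = 103.50°  ·
  (1,6): δ = 145.30°  ·
  (2,3): δ = 49.50°  ·
  (2,4): δ = 24.14°  ✓
  (2,5): δ = 84.48°  ·
  (2,6): δ = 126.28°  ·
  (3,4): δ = 106.36°  ·
  (3,5): δ = 46.02°  ✓
  (3,6): δ = 4.22°  ✓
  (4,5): δ = 119.66°  ·
  (4,6): δ = 77.86°  ·
  (5,6): δ = 138.20°  ·
antipodal pairs: 6

count = 6; pairs: (0,3), (1,3), (1,4), (2,4), (3,5), (3,6)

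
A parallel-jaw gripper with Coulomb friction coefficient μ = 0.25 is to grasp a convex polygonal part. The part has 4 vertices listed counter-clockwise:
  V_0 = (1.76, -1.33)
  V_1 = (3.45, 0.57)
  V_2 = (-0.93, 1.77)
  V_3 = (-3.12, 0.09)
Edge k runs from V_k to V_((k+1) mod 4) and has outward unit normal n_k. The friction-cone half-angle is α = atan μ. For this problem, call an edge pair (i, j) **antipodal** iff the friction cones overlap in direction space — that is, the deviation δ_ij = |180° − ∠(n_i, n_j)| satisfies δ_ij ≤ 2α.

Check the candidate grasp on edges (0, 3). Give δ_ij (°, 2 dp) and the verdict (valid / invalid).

δ = 115.43°, invalid

α = atan 0.25 = 14.04°;  2α = 28.07°
edge 0: e_0 = (+1.69, +1.90);  n_0 = (+0.7472, -0.6646)
edge 3: e_3 = (+4.88, -1.42);  n_3 = (-0.2794, -0.9602)
∠(n_0, n_3) = 64.57°
δ = |180° − 64.57°| = 115.43°
115.43° > 2α = 28.07°  →  invalid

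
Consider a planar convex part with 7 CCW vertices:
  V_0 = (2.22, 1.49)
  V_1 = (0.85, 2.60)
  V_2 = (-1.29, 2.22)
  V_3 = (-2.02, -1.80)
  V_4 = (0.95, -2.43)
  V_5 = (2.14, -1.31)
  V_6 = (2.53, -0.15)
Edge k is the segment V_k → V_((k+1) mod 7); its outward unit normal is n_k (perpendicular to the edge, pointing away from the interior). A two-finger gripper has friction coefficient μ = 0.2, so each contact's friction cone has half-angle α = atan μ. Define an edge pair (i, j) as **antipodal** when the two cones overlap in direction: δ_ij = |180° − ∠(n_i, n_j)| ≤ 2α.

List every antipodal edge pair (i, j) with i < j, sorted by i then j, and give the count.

count = 3; pairs: (1,3), (2,5), (2,6)

α = atan 0.2 = 11.31°;  2α = 22.62°
n_0 = (+0.6295, +0.7770)
n_1 = (-0.1748, +0.9846)
n_2 = (-0.9839, +0.1787)
n_3 = (-0.2075, -0.9782)
n_4 = (+0.6854, -0.7282)
n_5 = (+0.9479, -0.3187)
n_6 = (+0.9826, +0.1857)
  (0,1): δ = 130.92°  ·
  (0,2): δ = 61.28°  ·
  (0,3): δ = 27.04°  ·
  (0,4): δ = 82.28°  ·
  (0,5): δ = 110.43°  ·
  (0,6): δ = 139.72°  ·
  (1,2): δ = 110.36°  ·
  (1,3): δ = 22.05°  ✓
  (1,4): δ = 33.20°  ·
  (1,5): δ = 61.35°  ·
  (1,6): δ = 90.63°  ·
  (2,3): δ = 91.68°  ·
  (2,4): δ = 36.44°  ·
  (2,5): δ = 8.29°  ✓
  (2,6): δ = 21.00°  ✓
  (3,4): δ = 124.76°  ·
  (3,5): δ = 96.61°  ·
  (3,6): δ = 67.32°  ·
  (4,5): δ = 151.85°  ·
  (4,6): δ = 122.56°  ·
  (5,6): δ = 150.71°  ·
antipodal pairs: 3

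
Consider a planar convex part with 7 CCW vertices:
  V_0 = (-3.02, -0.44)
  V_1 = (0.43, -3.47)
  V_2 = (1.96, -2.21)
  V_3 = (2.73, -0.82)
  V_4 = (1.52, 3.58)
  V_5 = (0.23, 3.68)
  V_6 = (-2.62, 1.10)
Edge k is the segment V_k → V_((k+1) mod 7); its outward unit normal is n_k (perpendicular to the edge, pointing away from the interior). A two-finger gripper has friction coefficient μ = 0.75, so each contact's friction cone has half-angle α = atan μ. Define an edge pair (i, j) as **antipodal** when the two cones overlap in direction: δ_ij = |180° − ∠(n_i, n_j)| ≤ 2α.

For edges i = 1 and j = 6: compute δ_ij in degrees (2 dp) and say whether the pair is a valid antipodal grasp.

δ = 35.97°, valid

α = atan 0.75 = 36.87°;  2α = 73.74°
edge 1: e_1 = (+1.53, +1.26);  n_1 = (+0.6357, -0.7719)
edge 6: e_6 = (-0.40, -1.54);  n_6 = (-0.9679, +0.2514)
∠(n_1, n_6) = 144.03°
δ = |180° − 144.03°| = 35.97°
35.97° ≤ 2α = 73.74°  →  valid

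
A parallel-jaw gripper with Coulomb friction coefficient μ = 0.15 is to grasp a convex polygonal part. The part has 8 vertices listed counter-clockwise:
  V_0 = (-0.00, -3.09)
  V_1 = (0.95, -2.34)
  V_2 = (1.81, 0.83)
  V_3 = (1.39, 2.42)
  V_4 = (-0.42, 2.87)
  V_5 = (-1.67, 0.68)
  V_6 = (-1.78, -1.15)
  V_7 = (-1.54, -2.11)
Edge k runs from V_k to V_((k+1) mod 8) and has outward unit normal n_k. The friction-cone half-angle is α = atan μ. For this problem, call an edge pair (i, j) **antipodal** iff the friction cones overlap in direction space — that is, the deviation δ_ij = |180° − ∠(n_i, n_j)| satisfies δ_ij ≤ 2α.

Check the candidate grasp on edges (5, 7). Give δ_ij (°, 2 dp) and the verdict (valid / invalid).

δ = 119.03°, invalid

α = atan 0.15 = 8.53°;  2α = 17.06°
edge 5: e_5 = (-0.11, -1.83);  n_5 = (-0.9982, +0.0600)
edge 7: e_7 = (+1.54, -0.98);  n_7 = (-0.5369, -0.8437)
∠(n_5, n_7) = 60.97°
δ = |180° − 60.97°| = 119.03°
119.03° > 2α = 17.06°  →  invalid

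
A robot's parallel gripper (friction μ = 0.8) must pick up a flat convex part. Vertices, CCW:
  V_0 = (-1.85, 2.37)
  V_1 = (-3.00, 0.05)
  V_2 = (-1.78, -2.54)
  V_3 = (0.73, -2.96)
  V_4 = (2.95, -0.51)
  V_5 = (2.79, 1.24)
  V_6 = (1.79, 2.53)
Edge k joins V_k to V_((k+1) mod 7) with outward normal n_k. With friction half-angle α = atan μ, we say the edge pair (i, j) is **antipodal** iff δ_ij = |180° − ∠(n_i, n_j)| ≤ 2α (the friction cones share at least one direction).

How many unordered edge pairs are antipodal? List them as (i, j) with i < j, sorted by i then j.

count = 12; pairs: (0,2), (0,3), (0,4), (0,5), (1,3), (1,4), (1,5), (1,6), (2,4), (2,5), (2,6), (3,6)

α = atan 0.8 = 38.66°;  2α = 77.32°
n_0 = (-0.8960, +0.4441)
n_1 = (-0.9047, -0.4261)
n_2 = (-0.1650, -0.9863)
n_3 = (+0.7410, -0.6715)
n_4 = (+0.9958, +0.0910)
n_5 = (+0.7903, +0.6127)
n_6 = (-0.0439, +0.9990)
  (0,1): δ = 128.41°  ·
  (0,2): δ = 73.13°  ✓
  (0,3): δ = 15.81°  ✓
  (0,4): δ = 31.59°  ✓
  (0,5): δ = 64.15°  ✓
  (0,6): δ = 118.88°  ·
  (1,2): δ = 124.72°  ·
  (1,3): δ = 67.40°  ✓
  (1,4): δ = 20.00°  ✓
  (1,5): δ = 12.56°  ✓
  (1,6): δ = 67.29°  ✓
  (2,3): δ = 122.68°  ·
  (2,4): δ = 75.28°  ✓
  (2,5): δ = 42.72°  ✓
  (2,6): δ = 12.02°  ✓
  (3,4): δ = 132.60°  ·
  (3,5): δ = 100.04°  ·
  (3,6): δ = 45.30°  ✓
  (4,5): δ = 147.44°  ·
  (4,6): δ = 92.71°  ·
  (5,6): δ = 125.27°  ·
antipodal pairs: 12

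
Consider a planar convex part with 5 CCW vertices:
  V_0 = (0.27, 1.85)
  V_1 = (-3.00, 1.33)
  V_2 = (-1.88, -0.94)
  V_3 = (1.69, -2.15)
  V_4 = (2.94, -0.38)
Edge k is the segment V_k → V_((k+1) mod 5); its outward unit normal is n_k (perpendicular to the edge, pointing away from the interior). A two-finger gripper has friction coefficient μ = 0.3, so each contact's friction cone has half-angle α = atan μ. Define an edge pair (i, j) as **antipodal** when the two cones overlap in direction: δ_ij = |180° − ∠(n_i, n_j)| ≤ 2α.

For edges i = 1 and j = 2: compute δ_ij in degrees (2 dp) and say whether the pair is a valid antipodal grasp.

δ = 134.98°, invalid

α = atan 0.3 = 16.70°;  2α = 33.40°
edge 1: e_1 = (+1.12, -2.27);  n_1 = (-0.8968, -0.4425)
edge 2: e_2 = (+3.57, -1.21);  n_2 = (-0.3210, -0.9471)
∠(n_1, n_2) = 45.02°
δ = |180° − 45.02°| = 134.98°
134.98° > 2α = 33.40°  →  invalid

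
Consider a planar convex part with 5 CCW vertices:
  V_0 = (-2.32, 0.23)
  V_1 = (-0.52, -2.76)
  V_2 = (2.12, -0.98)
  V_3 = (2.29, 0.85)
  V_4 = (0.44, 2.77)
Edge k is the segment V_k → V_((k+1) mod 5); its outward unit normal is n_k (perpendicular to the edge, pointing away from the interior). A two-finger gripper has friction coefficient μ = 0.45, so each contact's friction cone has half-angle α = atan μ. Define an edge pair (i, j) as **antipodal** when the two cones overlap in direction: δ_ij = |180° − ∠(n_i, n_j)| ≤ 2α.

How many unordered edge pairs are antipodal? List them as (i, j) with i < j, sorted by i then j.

α = atan 0.45 = 24.23°;  2α = 48.46°
n_0 = (-0.8567, -0.5158)
n_1 = (+0.5590, -0.8291)
n_2 = (+0.9957, -0.0925)
n_3 = (+0.7201, +0.6939)
n_4 = (-0.6772, +0.7358)
  (0,1): δ = 87.06°  ·
  (0,2): δ = 36.36°  ✓
  (0,3): δ = 12.89°  ✓
  (0,4): δ = 101.57°  ·
  (1,2): δ = 129.30°  ·
  (1,3): δ = 80.05°  ·
  (1,4): δ = 8.63°  ✓
  (2,3): δ = 130.76°  ·
  (2,4): δ = 42.07°  ✓
  (3,4): δ = 91.31°  ·
antipodal pairs: 4

count = 4; pairs: (0,2), (0,3), (1,4), (2,4)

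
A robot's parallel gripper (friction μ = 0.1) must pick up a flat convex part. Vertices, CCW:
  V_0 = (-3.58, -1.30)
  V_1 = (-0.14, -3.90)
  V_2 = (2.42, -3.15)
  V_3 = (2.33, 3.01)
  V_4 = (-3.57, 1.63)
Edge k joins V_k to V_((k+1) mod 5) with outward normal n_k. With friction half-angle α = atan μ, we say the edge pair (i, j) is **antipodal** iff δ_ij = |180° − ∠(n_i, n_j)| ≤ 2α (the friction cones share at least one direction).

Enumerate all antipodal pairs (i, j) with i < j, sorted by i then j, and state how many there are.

α = atan 0.1 = 5.71°;  2α = 11.42°
n_0 = (-0.6030, -0.7978)
n_1 = (+0.2812, -0.9597)
n_2 = (+0.9999, +0.0146)
n_3 = (-0.2278, +0.9737)
n_4 = (-1.0000, +0.0034)
  (0,1): δ = 126.59°  ·
  (0,2): δ = 52.08°  ·
  (0,3): δ = 50.25°  ·
  (0,4): δ = 126.89°  ·
  (1,2): δ = 105.49°  ·
  (1,3): δ = 3.16°  ✓
  (1,4): δ = 73.48°  ·
  (2,3): δ = 77.67°  ·
  (2,4): δ = 1.03°  ✓
  (3,4): δ = 103.36°  ·
antipodal pairs: 2

count = 2; pairs: (1,3), (2,4)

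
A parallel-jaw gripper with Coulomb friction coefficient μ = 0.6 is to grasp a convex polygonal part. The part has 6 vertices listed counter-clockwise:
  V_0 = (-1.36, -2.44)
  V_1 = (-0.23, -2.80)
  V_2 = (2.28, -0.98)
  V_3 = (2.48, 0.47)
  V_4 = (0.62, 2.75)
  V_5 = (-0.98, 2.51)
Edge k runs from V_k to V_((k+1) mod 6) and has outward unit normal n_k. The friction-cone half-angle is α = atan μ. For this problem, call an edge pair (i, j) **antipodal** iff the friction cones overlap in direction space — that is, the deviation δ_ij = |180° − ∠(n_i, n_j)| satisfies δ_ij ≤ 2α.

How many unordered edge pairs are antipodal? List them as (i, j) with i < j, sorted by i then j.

α = atan 0.6 = 30.96°;  2α = 61.93°
n_0 = (-0.3036, -0.9528)
n_1 = (+0.5870, -0.8096)
n_2 = (+0.9906, -0.1366)
n_3 = (+0.7749, +0.6321)
n_4 = (-0.1483, +0.9889)
n_5 = (-0.9971, +0.0765)
  (0,1): δ = 126.38°  ·
  (0,2): δ = 80.18°  ·
  (0,3): δ = 33.12°  ✓
  (0,4): δ = 26.20°  ✓
  (0,5): δ = 103.28°  ·
  (1,2): δ = 133.80°  ·
  (1,3): δ = 86.74°  ·
  (1,4): δ = 27.42°  ✓
  (1,5): δ = 49.66°  ✓
  (2,3): δ = 132.94°  ·
  (2,4): δ = 73.62°  ·
  (2,5): δ = 3.46°  ✓
  (3,4): δ = 120.68°  ·
  (3,5): δ = 43.60°  ✓
  (4,5): δ = 102.92°  ·
antipodal pairs: 6

count = 6; pairs: (0,3), (0,4), (1,4), (1,5), (2,5), (3,5)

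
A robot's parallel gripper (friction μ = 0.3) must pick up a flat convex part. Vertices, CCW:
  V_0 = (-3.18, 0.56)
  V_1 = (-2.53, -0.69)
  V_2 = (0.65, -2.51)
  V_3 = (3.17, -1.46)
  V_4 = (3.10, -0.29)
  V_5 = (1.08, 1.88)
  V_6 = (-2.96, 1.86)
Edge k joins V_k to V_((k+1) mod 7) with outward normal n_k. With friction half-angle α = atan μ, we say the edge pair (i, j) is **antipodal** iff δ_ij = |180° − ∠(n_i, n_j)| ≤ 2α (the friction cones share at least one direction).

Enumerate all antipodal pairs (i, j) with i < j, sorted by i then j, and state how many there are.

α = atan 0.3 = 16.70°;  2α = 33.40°
n_0 = (-0.8872, -0.4614)
n_1 = (-0.4967, -0.8679)
n_2 = (+0.3846, -0.9231)
n_3 = (+0.9982, +0.0597)
n_4 = (+0.7320, +0.6814)
n_5 = (-0.0050, +1.0000)
n_6 = (-0.9860, +0.1669)
  (0,1): δ = 147.26°  ·
  (0,2): δ = 94.85°  ·
  (0,3): δ = 24.05°  ✓
  (0,4): δ = 15.48°  ✓
  (0,5): δ = 62.81°  ·
  (0,6): δ = 142.92°  ·
  (1,2): δ = 127.60°  ·
  (1,3): δ = 56.79°  ·
  (1,4): δ = 17.27°  ✓
  (1,5): δ = 30.07°  ✓
  (1,6): δ = 110.18°  ·
  (2,3): δ = 109.20°  ·
  (2,4): δ = 69.67°  ·
  (2,5): δ = 22.34°  ✓
  (2,6): δ = 57.77°  ·
  (3,4): δ = 140.47°  ·
  (3,5): δ = 93.14°  ·
  (3,6): δ = 13.03°  ✓
  (4,5): δ = 132.67°  ·
  (4,6): δ = 52.55°  ·
  (5,6): δ = 99.89°  ·
antipodal pairs: 6

count = 6; pairs: (0,3), (0,4), (1,4), (1,5), (2,5), (3,6)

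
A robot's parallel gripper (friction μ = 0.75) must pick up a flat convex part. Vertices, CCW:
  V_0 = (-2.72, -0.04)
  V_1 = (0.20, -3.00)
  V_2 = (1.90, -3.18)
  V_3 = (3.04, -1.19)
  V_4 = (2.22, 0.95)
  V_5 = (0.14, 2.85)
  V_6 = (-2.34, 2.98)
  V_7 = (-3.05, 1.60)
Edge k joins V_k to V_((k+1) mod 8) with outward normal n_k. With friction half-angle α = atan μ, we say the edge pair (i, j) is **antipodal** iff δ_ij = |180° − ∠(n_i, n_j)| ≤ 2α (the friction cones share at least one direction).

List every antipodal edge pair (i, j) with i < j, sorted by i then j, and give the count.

count = 13; pairs: (0,3), (0,4), (0,5), (1,3), (1,4), (1,5), (1,6), (2,5), (2,6), (2,7), (3,6), (3,7), (4,7)

α = atan 0.75 = 36.87°;  2α = 73.74°
n_0 = (-0.7119, -0.7023)
n_1 = (-0.1053, -0.9944)
n_2 = (+0.8677, -0.4971)
n_3 = (+0.9338, +0.3578)
n_4 = (+0.6744, +0.7383)
n_5 = (+0.0523, +0.9986)
n_6 = (-0.8892, +0.4575)
n_7 = (-0.9804, -0.1973)
  (0,1): δ = 140.65°  ·
  (0,2): δ = 74.42°  ·
  (0,3): δ = 23.64°  ✓
  (0,4): δ = 2.98°  ✓
  (0,5): δ = 42.39°  ✓
  (0,6): δ = 108.16°  ·
  (0,7): δ = 146.77°  ·
  (1,2): δ = 113.76°  ·
  (1,3): δ = 62.99°  ✓
  (1,4): δ = 36.37°  ✓
  (1,5): δ = 3.04°  ✓
  (1,6): δ = 68.82°  ✓
  (1,7): δ = 107.42°  ·
  (2,3): δ = 129.23°  ·
  (2,4): δ = 102.60°  ·
  (2,5): δ = 63.19°  ✓
  (2,6): δ = 2.58°  ✓
  (2,7): δ = 41.18°  ✓
  (3,4): δ = 153.38°  ·
  (3,5): δ = 113.97°  ·
  (3,6): δ = 48.19°  ✓
  (3,7): δ = 9.59°  ✓
  (4,5): δ = 140.59°  ·
  (4,6): δ = 74.81°  ·
  (4,7): δ = 36.21°  ✓
  (5,6): δ = 114.22°  ·
  (5,7): δ = 75.62°  ·
  (6,7): δ = 141.40°  ·
antipodal pairs: 13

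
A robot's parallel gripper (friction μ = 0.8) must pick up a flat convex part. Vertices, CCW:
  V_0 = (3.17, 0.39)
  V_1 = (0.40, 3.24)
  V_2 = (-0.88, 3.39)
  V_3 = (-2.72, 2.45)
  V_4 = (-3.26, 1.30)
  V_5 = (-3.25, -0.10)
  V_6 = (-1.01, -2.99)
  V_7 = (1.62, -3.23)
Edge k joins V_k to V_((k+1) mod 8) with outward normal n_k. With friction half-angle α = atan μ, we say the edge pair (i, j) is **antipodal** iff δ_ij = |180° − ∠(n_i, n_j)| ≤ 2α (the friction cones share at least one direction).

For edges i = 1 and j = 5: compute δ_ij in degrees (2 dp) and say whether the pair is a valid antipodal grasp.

α = atan 0.8 = 38.66°;  2α = 77.32°
edge 1: e_1 = (-1.28, +0.15);  n_1 = (+0.1164, +0.9932)
edge 5: e_5 = (+2.24, -2.89);  n_5 = (-0.7904, -0.6126)
∠(n_1, n_5) = 134.46°
δ = |180° − 134.46°| = 45.54°
45.54° ≤ 2α = 77.32°  →  valid

δ = 45.54°, valid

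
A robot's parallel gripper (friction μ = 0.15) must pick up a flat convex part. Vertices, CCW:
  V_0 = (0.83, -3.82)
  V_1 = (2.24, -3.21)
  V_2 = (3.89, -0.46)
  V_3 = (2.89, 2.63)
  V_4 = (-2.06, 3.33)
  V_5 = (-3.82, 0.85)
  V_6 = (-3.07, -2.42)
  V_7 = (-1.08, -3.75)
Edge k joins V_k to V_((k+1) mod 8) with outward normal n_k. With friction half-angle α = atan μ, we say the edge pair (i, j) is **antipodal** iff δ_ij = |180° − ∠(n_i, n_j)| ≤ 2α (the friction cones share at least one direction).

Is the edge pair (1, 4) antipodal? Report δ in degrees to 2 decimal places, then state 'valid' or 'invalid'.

δ = 4.40°, valid

α = atan 0.15 = 8.53°;  2α = 17.06°
edge 1: e_1 = (+1.65, +2.75);  n_1 = (+0.8575, -0.5145)
edge 4: e_4 = (-1.76, -2.48);  n_4 = (-0.8155, +0.5787)
∠(n_1, n_4) = 175.60°
δ = |180° − 175.60°| = 4.40°
4.40° ≤ 2α = 17.06°  →  valid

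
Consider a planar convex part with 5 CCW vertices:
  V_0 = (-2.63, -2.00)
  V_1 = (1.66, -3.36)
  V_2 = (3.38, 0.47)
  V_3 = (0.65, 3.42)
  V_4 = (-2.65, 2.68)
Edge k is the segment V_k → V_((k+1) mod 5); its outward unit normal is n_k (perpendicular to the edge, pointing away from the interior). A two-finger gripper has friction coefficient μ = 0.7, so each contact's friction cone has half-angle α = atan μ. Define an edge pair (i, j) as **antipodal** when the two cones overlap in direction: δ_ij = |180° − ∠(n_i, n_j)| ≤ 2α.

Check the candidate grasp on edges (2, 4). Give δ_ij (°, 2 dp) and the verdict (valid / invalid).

α = atan 0.7 = 34.99°;  2α = 69.98°
edge 2: e_2 = (-2.73, +2.95);  n_2 = (+0.7339, +0.6792)
edge 4: e_4 = (+0.02, -4.68);  n_4 = (-1.0000, -0.0043)
∠(n_2, n_4) = 137.46°
δ = |180° − 137.46°| = 42.54°
42.54° ≤ 2α = 69.98°  →  valid

δ = 42.54°, valid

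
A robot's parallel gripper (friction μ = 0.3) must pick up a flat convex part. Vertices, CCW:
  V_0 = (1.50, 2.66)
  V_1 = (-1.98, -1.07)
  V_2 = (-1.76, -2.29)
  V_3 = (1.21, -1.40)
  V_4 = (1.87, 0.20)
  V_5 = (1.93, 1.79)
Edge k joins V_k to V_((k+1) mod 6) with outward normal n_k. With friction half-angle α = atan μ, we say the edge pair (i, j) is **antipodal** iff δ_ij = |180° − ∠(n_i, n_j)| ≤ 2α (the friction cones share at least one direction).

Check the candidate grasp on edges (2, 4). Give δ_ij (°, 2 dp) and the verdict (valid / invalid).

α = atan 0.3 = 16.70°;  2α = 33.40°
edge 2: e_2 = (+2.97, +0.89);  n_2 = (+0.2871, -0.9579)
edge 4: e_4 = (+0.06, +1.59);  n_4 = (+0.9993, -0.0377)
∠(n_2, n_4) = 71.16°
δ = |180° − 71.16°| = 108.84°
108.84° > 2α = 33.40°  →  invalid

δ = 108.84°, invalid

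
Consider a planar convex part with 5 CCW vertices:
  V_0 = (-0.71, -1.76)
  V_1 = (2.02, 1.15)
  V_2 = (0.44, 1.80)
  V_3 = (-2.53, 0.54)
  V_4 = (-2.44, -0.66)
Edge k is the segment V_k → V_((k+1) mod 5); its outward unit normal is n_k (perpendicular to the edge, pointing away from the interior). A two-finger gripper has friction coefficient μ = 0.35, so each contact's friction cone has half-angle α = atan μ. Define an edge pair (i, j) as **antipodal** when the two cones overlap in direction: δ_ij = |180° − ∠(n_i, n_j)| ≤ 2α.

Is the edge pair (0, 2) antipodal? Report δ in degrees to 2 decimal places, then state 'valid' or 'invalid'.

δ = 23.84°, valid

α = atan 0.35 = 19.29°;  2α = 38.58°
edge 0: e_0 = (+2.73, +2.91);  n_0 = (+0.7293, -0.6842)
edge 2: e_2 = (-2.97, -1.26);  n_2 = (-0.3905, +0.9206)
∠(n_0, n_2) = 156.16°
δ = |180° − 156.16°| = 23.84°
23.84° ≤ 2α = 38.58°  →  valid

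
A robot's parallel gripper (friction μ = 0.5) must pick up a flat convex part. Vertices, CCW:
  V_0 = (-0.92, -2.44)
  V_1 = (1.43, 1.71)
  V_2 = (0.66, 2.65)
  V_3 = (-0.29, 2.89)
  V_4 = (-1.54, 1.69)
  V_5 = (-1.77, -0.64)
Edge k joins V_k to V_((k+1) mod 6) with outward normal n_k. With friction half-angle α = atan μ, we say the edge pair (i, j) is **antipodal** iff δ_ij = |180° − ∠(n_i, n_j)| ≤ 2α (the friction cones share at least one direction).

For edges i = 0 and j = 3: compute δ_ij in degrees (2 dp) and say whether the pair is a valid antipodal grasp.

α = atan 0.5 = 26.57°;  2α = 53.13°
edge 0: e_0 = (+2.35, +4.15);  n_0 = (+0.8702, -0.4927)
edge 3: e_3 = (-1.25, -1.20);  n_3 = (-0.6925, +0.7214)
∠(n_0, n_3) = 163.35°
δ = |180° − 163.35°| = 16.65°
16.65° ≤ 2α = 53.13°  →  valid

δ = 16.65°, valid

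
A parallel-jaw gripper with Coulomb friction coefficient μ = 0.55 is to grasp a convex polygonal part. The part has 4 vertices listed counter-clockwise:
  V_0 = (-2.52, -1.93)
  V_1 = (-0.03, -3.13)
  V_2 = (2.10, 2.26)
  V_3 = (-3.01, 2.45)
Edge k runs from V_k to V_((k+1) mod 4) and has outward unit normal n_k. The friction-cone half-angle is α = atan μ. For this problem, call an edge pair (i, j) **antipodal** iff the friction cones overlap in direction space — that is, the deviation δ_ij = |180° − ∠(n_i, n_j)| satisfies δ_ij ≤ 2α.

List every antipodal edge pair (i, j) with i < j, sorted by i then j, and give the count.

count = 2; pairs: (0,2), (1,3)

α = atan 0.55 = 28.81°;  2α = 57.62°
n_0 = (-0.4341, -0.9008)
n_1 = (+0.9300, -0.3675)
n_2 = (+0.0372, +0.9993)
n_3 = (-0.9938, -0.1112)
  (0,1): δ = 85.83°  ·
  (0,2): δ = 23.60°  ✓
  (0,3): δ = 122.11°  ·
  (1,2): δ = 70.57°  ·
  (1,3): δ = 27.95°  ✓
  (2,3): δ = 81.49°  ·
antipodal pairs: 2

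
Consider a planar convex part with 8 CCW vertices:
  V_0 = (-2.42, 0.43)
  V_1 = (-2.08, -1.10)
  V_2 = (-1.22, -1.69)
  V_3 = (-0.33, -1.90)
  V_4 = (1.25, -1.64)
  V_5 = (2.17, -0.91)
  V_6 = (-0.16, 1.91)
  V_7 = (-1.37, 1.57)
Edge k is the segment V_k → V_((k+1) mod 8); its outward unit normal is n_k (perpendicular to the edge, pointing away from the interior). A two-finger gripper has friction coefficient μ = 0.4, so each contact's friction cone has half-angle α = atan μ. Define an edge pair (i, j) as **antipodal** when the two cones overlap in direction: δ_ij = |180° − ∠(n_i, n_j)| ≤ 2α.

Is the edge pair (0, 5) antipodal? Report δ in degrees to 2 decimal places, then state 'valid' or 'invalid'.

α = atan 0.4 = 21.80°;  2α = 43.60°
edge 0: e_0 = (+0.34, -1.53);  n_0 = (-0.9762, -0.2169)
edge 5: e_5 = (-2.33, +2.82);  n_5 = (+0.7709, +0.6370)
∠(n_0, n_5) = 152.96°
δ = |180° − 152.96°| = 27.04°
27.04° ≤ 2α = 43.60°  →  valid

δ = 27.04°, valid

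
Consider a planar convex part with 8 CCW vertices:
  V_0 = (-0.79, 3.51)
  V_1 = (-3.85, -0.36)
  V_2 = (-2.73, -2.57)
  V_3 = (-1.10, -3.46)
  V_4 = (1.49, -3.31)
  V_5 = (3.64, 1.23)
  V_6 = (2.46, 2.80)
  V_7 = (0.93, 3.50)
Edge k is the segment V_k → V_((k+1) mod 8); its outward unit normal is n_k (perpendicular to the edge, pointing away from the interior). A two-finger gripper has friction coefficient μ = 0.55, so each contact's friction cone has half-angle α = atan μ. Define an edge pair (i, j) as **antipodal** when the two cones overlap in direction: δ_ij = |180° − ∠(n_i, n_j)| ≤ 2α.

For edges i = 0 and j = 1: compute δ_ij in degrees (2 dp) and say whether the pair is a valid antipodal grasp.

α = atan 0.55 = 28.81°;  2α = 57.62°
edge 0: e_0 = (-3.06, -3.87);  n_0 = (-0.7844, +0.6202)
edge 1: e_1 = (+1.12, -2.21);  n_1 = (-0.8920, -0.4521)
∠(n_0, n_1) = 65.21°
δ = |180° − 65.21°| = 114.79°
114.79° > 2α = 57.62°  →  invalid

δ = 114.79°, invalid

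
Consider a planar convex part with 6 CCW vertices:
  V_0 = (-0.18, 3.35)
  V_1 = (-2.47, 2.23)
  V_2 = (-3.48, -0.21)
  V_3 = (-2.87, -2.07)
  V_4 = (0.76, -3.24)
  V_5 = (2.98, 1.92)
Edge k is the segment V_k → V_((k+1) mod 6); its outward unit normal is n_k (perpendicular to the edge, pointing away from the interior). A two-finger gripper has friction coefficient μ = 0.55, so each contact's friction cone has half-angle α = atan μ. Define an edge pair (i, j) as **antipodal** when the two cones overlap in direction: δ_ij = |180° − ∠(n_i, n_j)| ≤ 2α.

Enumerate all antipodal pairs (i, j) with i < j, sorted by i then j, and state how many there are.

count = 6; pairs: (0,3), (0,4), (1,4), (2,4), (2,5), (3,5)

α = atan 0.55 = 28.81°;  2α = 57.62°
n_0 = (-0.4394, +0.8983)
n_1 = (-0.9240, +0.3825)
n_2 = (-0.9502, -0.3116)
n_3 = (-0.3068, -0.9518)
n_4 = (+0.9186, -0.3952)
n_5 = (+0.4123, +0.9111)
  (0,1): δ = 138.55°  ·
  (0,2): δ = 97.91°  ·
  (0,3): δ = 43.93°  ✓
  (0,4): δ = 40.66°  ✓
  (0,5): δ = 129.59°  ·
  (1,2): δ = 139.36°  ·
  (1,3): δ = 85.38°  ·
  (1,4): δ = 0.79°  ✓
  (1,5): δ = 88.14°  ·
  (2,3): δ = 126.02°  ·
  (2,4): δ = 41.44°  ✓
  (2,5): δ = 47.49°  ✓
  (3,4): δ = 95.41°  ·
  (3,5): δ = 6.48°  ✓
  (4,5): δ = 91.07°  ·
antipodal pairs: 6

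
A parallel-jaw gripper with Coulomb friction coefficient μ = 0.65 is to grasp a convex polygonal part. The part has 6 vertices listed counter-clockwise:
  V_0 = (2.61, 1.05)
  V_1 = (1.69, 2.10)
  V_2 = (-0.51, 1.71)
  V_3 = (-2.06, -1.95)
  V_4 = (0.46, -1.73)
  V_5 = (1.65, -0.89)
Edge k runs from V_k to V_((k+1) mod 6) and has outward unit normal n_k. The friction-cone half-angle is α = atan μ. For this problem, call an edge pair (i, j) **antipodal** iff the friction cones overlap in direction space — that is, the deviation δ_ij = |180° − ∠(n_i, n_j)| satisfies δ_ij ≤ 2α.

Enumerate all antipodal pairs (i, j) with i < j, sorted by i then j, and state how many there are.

count = 8; pairs: (0,2), (0,3), (1,3), (1,4), (1,5), (2,3), (2,4), (2,5)

α = atan 0.65 = 33.02°;  2α = 66.05°
n_0 = (+0.7521, +0.6590)
n_1 = (-0.1746, +0.9846)
n_2 = (-0.9208, +0.3900)
n_3 = (+0.0870, -0.9962)
n_4 = (+0.5767, -0.8170)
n_5 = (+0.8963, -0.4435)
  (0,1): δ = 121.17°  ·
  (0,2): δ = 64.18°  ✓
  (0,3): δ = 53.76°  ✓
  (0,4): δ = 83.99°  ·
  (0,5): δ = 112.45°  ·
  (1,2): δ = 123.01°  ·
  (1,3): δ = 5.06°  ✓
  (1,4): δ = 25.17°  ✓
  (1,5): δ = 53.62°  ✓
  (2,3): δ = 62.06°  ✓
  (2,4): δ = 31.83°  ✓
  (2,5): δ = 3.38°  ✓
  (3,4): δ = 149.77°  ·
  (3,5): δ = 121.32°  ·
  (4,5): δ = 151.55°  ·
antipodal pairs: 8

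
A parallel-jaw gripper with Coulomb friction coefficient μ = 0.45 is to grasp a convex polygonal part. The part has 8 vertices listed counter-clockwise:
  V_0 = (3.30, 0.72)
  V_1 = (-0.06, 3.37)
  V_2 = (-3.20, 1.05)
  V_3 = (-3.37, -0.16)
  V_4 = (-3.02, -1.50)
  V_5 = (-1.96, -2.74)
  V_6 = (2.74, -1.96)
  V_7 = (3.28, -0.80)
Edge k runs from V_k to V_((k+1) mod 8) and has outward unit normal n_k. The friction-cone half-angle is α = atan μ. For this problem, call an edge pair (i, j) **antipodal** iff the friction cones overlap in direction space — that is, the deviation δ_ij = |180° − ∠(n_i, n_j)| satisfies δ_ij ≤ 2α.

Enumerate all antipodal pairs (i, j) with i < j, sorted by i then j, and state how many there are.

count = 10; pairs: (0,3), (0,4), (0,5), (1,5), (1,6), (2,6), (2,7), (3,6), (3,7), (4,7)

α = atan 0.45 = 24.23°;  2α = 48.46°
n_0 = (+0.6193, +0.7852)
n_1 = (-0.5942, +0.8043)
n_2 = (-0.9903, +0.1391)
n_3 = (-0.9675, -0.2527)
n_4 = (-0.7601, -0.6498)
n_5 = (+0.1637, -0.9865)
n_6 = (+0.9066, -0.4220)
n_7 = (+0.9999, -0.0132)
  (0,1): δ = 105.28°  ·
  (0,2): δ = 59.73°  ·
  (0,3): δ = 37.10°  ✓
  (0,4): δ = 11.21°  ✓
  (0,5): δ = 47.69°  ✓
  (0,6): δ = 103.30°  ·
  (0,7): δ = 127.51°  ·
  (1,2): δ = 134.46°  ·
  (1,3): δ = 111.82°  ·
  (1,4): δ = 85.93°  ·
  (1,5): δ = 27.04°  ✓
  (1,6): δ = 28.58°  ✓
  (1,7): δ = 52.79°  ·
  (2,3): δ = 157.36°  ·
  (2,4): δ = 131.48°  ·
  (2,5): δ = 72.58°  ·
  (2,6): δ = 16.97°  ✓
  (2,7): δ = 7.24°  ✓
  (3,4): δ = 154.11°  ·
  (3,5): δ = 95.22°  ·
  (3,6): δ = 39.60°  ✓
  (3,7): δ = 15.39°  ✓
  (4,5): δ = 121.10°  ·
  (4,6): δ = 65.49°  ·
  (4,7): δ = 41.28°  ✓
  (5,6): δ = 124.39°  ·
  (5,7): δ = 100.18°  ·
  (6,7): δ = 155.79°  ·
antipodal pairs: 10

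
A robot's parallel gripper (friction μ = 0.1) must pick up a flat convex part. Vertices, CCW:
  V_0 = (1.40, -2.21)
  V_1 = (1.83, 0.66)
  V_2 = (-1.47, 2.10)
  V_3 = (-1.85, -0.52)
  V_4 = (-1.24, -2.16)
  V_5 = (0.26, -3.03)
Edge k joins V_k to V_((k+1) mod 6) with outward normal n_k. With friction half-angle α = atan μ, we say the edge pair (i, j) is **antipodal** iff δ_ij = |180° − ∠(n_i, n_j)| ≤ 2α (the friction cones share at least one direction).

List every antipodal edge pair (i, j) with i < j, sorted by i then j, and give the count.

α = atan 0.1 = 5.71°;  2α = 11.42°
n_0 = (+0.9890, -0.1482)
n_1 = (+0.3999, +0.9165)
n_2 = (-0.9896, +0.1435)
n_3 = (-0.9373, -0.3486)
n_4 = (-0.5017, -0.8650)
n_5 = (+0.5839, -0.8118)
  (0,1): δ = 105.05°  ·
  (0,2): δ = 0.27°  ✓
  (0,3): δ = 28.92°  ·
  (0,4): δ = 68.41°  ·
  (0,5): δ = 134.25°  ·
  (1,2): δ = 74.68°  ·
  (1,3): δ = 46.02°  ·
  (1,4): δ = 6.54°  ✓
  (1,5): δ = 59.30°  ·
  (2,3): δ = 151.34°  ·
  (2,4): δ = 111.86°  ·
  (2,5): δ = 46.02°  ·
  (3,4): δ = 140.52°  ·
  (3,5): δ = 74.68°  ·
  (4,5): δ = 114.16°  ·
antipodal pairs: 2

count = 2; pairs: (0,2), (1,4)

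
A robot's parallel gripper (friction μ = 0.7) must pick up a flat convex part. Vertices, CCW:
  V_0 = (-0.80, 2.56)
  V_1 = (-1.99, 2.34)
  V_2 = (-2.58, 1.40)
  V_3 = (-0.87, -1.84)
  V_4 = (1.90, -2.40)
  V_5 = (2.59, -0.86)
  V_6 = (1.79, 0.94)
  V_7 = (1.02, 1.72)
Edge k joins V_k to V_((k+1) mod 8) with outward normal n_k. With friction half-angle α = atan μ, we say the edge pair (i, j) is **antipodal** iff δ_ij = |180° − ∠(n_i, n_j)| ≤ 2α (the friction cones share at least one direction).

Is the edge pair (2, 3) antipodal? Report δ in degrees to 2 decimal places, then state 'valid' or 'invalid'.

α = atan 0.7 = 34.99°;  2α = 69.98°
edge 2: e_2 = (+1.71, -3.24);  n_2 = (-0.8844, -0.4668)
edge 3: e_3 = (+2.77, -0.56);  n_3 = (-0.1982, -0.9802)
∠(n_2, n_3) = 50.75°
δ = |180° − 50.75°| = 129.25°
129.25° > 2α = 69.98°  →  invalid

δ = 129.25°, invalid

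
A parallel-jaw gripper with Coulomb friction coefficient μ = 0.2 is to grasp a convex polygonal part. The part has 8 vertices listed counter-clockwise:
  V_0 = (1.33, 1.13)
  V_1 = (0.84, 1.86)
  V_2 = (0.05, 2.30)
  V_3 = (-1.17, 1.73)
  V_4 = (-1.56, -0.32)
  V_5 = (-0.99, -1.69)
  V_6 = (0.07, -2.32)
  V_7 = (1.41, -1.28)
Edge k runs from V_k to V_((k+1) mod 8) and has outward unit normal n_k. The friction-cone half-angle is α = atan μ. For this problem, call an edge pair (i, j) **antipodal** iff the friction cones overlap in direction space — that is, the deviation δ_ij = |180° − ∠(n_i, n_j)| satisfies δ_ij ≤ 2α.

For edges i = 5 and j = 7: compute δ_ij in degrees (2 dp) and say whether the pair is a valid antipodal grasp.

α = atan 0.2 = 11.31°;  2α = 22.62°
edge 5: e_5 = (+1.06, -0.63);  n_5 = (-0.5109, -0.8596)
edge 7: e_7 = (-0.08, +2.41);  n_7 = (+0.9994, +0.0332)
∠(n_5, n_7) = 122.63°
δ = |180° − 122.63°| = 57.37°
57.37° > 2α = 22.62°  →  invalid

δ = 57.37°, invalid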